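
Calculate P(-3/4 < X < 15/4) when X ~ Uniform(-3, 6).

P(-3/4 < X < 15/4) = ∫_{-3/4}^{15/4} f(x) dx
where f(x) = \frac{1}{9}
= \frac{1}{2}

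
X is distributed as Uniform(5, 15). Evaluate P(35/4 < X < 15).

P(35/4 < X < 15) = ∫_{35/4}^{15} f(x) dx
where f(x) = \frac{1}{10}
= \frac{5}{8}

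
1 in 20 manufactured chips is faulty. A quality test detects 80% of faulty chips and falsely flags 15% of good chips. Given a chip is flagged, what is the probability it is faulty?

Let D = the rare event, + = positive/flagged.
P(D) = 1/20
P(+|D) = 80/100 = 4/5
P(+|D') = 15/100 = 3/20
P(+) = P(+|D)P(D) + P(+|D')P(D')
     = \frac{4}{5} × \frac{1}{20} + \frac{3}{20} × \frac{19}{20}
     = \frac{73}{400}
P(D|+) = P(+|D)P(D)/P(+) = \frac{16}{73}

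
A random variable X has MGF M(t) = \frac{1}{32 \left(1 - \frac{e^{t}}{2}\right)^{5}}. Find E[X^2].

To find E[X^2], compute M^(2)(0):
M^(1)(t) = \frac{5 e^{t}}{64 \left(1 - \frac{e^{t}}{2}\right)^{6}}
M^(2)(t) = \frac{5 e^{t}}{64 \left(1 - \frac{e^{t}}{2}\right)^{6}} + \frac{15 e^{2 t}}{64 \left(1 - \frac{e^{t}}{2}\right)^{7}}
M^(2)(0) = 35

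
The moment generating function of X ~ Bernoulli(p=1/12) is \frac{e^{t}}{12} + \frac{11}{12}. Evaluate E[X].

To find E[X], compute M^(1)(0):
M^(1)(t) = \frac{e^{t}}{12}
M^(1)(0) = \frac{1}{12}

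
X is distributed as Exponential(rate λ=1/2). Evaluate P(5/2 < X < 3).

P(5/2 < X < 3) = ∫_{5/2}^{3} f(x) dx
where f(x) = \frac{e^{- \frac{x}{2}}}{2}
= - \frac{1}{e^{\frac{3}{2}}} + e^{- \frac{5}{4}}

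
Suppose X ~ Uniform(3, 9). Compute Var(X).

For X ~ Uniform(3, 9):
Var(X) = 3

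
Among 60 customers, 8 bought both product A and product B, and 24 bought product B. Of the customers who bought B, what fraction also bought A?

P(A ∩ B) = 8/60 = 2/15
P(B) = 24/60 = 2/5
P(A|B) = P(A ∩ B) / P(B) = (2/15) / (2/5) = 1/3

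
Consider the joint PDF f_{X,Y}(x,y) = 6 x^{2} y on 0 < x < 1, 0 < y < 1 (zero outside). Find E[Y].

E[Y] = ∫_0^1 ∫_0^1 y × f(x,y) dx dy
= \frac{2}{3}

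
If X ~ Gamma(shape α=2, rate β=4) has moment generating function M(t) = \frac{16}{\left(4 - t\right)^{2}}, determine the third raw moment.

To find E[X^3], compute M^(3)(0):
M^(1)(t) = \frac{32}{\left(4 - t\right)^{3}}
M^(2)(t) = \frac{96}{\left(4 - t\right)^{4}}
M^(3)(t) = \frac{384}{\left(4 - t\right)^{5}}
M^(3)(0) = \frac{3}{8}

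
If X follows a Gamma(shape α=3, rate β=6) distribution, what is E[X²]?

Using the identity E[X²] = Var(X) + (E[X])²:
E[X] = \frac{1}{2}
Var(X) = \frac{1}{12}
E[X²] = \frac{1}{12} + (\frac{1}{2})²
= \frac{1}{3}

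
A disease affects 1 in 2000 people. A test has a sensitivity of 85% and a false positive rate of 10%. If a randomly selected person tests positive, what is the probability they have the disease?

Let D = the rare event, + = positive/flagged.
P(D) = 1/2000
P(+|D) = 85/100 = 17/20
P(+|D') = 10/100 = 1/10
P(+) = P(+|D)P(D) + P(+|D')P(D')
     = \frac{17}{20} × \frac{1}{2000} + \frac{1}{10} × \frac{1999}{2000}
     = \frac{803}{8000}
P(D|+) = P(+|D)P(D)/P(+) = \frac{17}{4015}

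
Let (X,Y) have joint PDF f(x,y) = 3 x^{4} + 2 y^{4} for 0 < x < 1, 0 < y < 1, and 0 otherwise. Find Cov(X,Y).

E[XY] = ∫∫ xy × f(x,y) dx dy = \frac{5}{12}
E[X] = \frac{7}{10}
E[Y] = \frac{19}{30}
Cov(X,Y) = E[XY] - E[X]E[Y] = - \frac{2}{75}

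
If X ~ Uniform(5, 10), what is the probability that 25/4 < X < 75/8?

P(25/4 < X < 75/8) = ∫_{25/4}^{75/8} f(x) dx
where f(x) = \frac{1}{5}
= \frac{5}{8}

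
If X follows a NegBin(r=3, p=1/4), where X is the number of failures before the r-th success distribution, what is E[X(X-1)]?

E[X(X-1)] = E[X² - X] = E[X²] - E[X]
E[X] = 9
E[X²] = Var(X) + (E[X])² = 36 + (9)² = 117
E[X(X-1)] = 117 - 9 = 108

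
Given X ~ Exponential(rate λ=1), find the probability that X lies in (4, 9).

P(4 < X < 9) = ∫_{4}^{9} f(x) dx
where f(x) = e^{- x}
= - \frac{1 - e^{5}}{e^{9}}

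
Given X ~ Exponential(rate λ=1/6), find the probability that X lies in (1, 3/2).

P(1 < X < 3/2) = ∫_{1}^{3/2} f(x) dx
where f(x) = \frac{e^{- \frac{x}{6}}}{6}
= - \frac{1}{e^{\frac{1}{4}}} + e^{- \frac{1}{6}}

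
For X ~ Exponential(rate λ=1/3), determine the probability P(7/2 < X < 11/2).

P(7/2 < X < 11/2) = ∫_{7/2}^{11/2} f(x) dx
where f(x) = \frac{e^{- \frac{x}{3}}}{3}
= - \frac{1 - e^{\frac{2}{3}}}{e^{\frac{11}{6}}}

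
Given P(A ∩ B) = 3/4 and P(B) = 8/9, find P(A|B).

P(A|B) = P(A ∩ B) / P(B)
= (3/4) / (8/9)
= 27/32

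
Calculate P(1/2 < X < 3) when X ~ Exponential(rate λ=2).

P(1/2 < X < 3) = ∫_{1/2}^{3} f(x) dx
where f(x) = 2 e^{- 2 x}
= - \frac{1 - e^{5}}{e^{6}}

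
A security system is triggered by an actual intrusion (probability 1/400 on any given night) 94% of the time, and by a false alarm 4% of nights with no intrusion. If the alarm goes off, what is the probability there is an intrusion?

Let D = the rare event, + = positive/flagged.
P(D) = 1/400
P(+|D) = 94/100 = 47/50
P(+|D') = 4/100 = 1/25
P(+) = P(+|D)P(D) + P(+|D')P(D')
     = \frac{47}{50} × \frac{1}{400} + \frac{1}{25} × \frac{399}{400}
     = \frac{169}{4000}
P(D|+) = P(+|D)P(D)/P(+) = \frac{47}{845}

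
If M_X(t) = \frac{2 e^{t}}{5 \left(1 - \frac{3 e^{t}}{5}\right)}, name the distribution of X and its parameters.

The MGF M(t) = \frac{2 e^{t}}{5 \left(1 - \frac{3 e^{t}}{5}\right)} is the standard form for the Geometric distribution.
Comparing with the known MGF formula identifies: Geometric(p=2/5), X = trial number of first success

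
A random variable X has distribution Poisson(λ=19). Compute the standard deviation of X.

For X ~ Poisson(λ=19):
Var(X) = 19
SD(X) = √(Var(X)) = √(19) = \sqrt{19}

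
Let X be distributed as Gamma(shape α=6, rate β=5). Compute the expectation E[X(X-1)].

E[X(X-1)] = E[X² - X] = E[X²] - E[X]
E[X] = \frac{6}{5}
E[X²] = Var(X) + (E[X])² = \frac{6}{25} + (\frac{6}{5})² = \frac{42}{25}
E[X(X-1)] = \frac{42}{25} - \frac{6}{5} = \frac{12}{25}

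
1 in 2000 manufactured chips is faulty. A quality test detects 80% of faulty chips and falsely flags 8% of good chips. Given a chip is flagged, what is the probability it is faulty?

Let D = the rare event, + = positive/flagged.
P(D) = 1/2000
P(+|D) = 80/100 = 4/5
P(+|D') = 8/100 = 2/25
P(+) = P(+|D)P(D) + P(+|D')P(D')
     = \frac{4}{5} × \frac{1}{2000} + \frac{2}{25} × \frac{1999}{2000}
     = \frac{2009}{25000}
P(D|+) = P(+|D)P(D)/P(+) = \frac{10}{2009}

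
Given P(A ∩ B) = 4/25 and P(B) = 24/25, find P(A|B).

P(A|B) = P(A ∩ B) / P(B)
= (4/25) / (24/25)
= 1/6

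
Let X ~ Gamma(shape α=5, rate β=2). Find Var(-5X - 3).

For X ~ Gamma(shape α=5, rate β=2):
Var(X) = \frac{5}{4}
Var(-5X - 3) = (-5)² × Var(X) = 25 × \frac{5}{4} = \frac{125}{4}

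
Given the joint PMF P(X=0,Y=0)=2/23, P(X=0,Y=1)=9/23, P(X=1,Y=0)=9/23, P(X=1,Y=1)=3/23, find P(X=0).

P(X=0) = P(X=0,Y=0) + P(X=0,Y=1)
= 2/23 + 9/23
= 11/23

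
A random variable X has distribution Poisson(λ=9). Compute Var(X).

For X ~ Poisson(λ=9):
Var(X) = 9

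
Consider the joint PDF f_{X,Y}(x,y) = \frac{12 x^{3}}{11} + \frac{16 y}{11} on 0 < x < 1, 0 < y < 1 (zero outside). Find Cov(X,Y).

E[XY] = ∫∫ xy × f(x,y) dx dy = \frac{58}{165}
E[X] = \frac{32}{55}
E[Y] = \frac{41}{66}
Cov(X,Y) = E[XY] - E[X]E[Y] = - \frac{6}{605}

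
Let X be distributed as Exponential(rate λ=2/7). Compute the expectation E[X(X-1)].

E[X(X-1)] = E[X² - X] = E[X²] - E[X]
E[X] = \frac{7}{2}
E[X²] = Var(X) + (E[X])² = \frac{49}{4} + (\frac{7}{2})² = \frac{49}{2}
E[X(X-1)] = \frac{49}{2} - \frac{7}{2} = 21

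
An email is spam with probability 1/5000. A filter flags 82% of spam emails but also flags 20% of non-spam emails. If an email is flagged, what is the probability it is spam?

Let D = the rare event, + = positive/flagged.
P(D) = 1/5000
P(+|D) = 82/100 = 41/50
P(+|D') = 20/100 = 1/5
P(+) = P(+|D)P(D) + P(+|D')P(D')
     = \frac{41}{50} × \frac{1}{5000} + \frac{1}{5} × \frac{4999}{5000}
     = \frac{50031}{250000}
P(D|+) = P(+|D)P(D)/P(+) = \frac{41}{50031}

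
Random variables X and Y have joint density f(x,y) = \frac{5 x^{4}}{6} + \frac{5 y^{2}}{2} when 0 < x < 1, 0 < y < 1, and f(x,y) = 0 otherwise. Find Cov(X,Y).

E[XY] = ∫∫ xy × f(x,y) dx dy = \frac{55}{144}
E[X] = \frac{5}{9}
E[Y] = \frac{17}{24}
Cov(X,Y) = E[XY] - E[X]E[Y] = - \frac{5}{432}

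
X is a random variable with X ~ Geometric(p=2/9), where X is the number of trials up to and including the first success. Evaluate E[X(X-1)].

E[X(X-1)] = E[X² - X] = E[X²] - E[X]
E[X] = \frac{9}{2}
E[X²] = Var(X) + (E[X])² = \frac{63}{4} + (\frac{9}{2})² = 36
E[X(X-1)] = 36 - \frac{9}{2} = \frac{63}{2}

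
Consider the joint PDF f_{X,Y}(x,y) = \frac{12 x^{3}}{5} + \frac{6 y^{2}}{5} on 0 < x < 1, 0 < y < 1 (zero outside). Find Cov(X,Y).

E[XY] = ∫∫ xy × f(x,y) dx dy = \frac{39}{100}
E[X] = \frac{17}{25}
E[Y] = \frac{3}{5}
Cov(X,Y) = E[XY] - E[X]E[Y] = - \frac{9}{500}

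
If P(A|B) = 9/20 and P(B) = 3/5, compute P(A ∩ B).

By definition, P(A|B) = P(A ∩ B) / P(B)
So P(A ∩ B) = P(A|B) × P(B)
= 9/20 × 3/5
= 27/100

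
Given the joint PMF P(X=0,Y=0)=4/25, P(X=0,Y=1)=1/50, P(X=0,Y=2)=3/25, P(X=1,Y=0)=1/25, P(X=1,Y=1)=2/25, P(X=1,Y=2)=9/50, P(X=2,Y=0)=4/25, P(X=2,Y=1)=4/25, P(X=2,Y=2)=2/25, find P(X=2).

P(X=2) = P(X=2,Y=0) + P(X=2,Y=1) + P(X=2,Y=2)
= 4/25 + 4/25 + 2/25
= 2/5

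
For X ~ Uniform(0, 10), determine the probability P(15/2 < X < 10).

P(15/2 < X < 10) = ∫_{15/2}^{10} f(x) dx
where f(x) = \frac{1}{10}
= \frac{1}{4}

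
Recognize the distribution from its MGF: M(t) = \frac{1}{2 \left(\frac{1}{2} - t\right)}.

The MGF M(t) = \frac{1}{2 \left(\frac{1}{2} - t\right)} is the standard form for the Exponential distribution.
Comparing with the known MGF formula identifies: Exponential(rate λ=1/2)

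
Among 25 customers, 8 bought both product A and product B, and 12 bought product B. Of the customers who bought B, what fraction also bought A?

P(A ∩ B) = 8/25
P(B) = 12/25
P(A|B) = P(A ∩ B) / P(B) = (8/25) / (12/25) = 2/3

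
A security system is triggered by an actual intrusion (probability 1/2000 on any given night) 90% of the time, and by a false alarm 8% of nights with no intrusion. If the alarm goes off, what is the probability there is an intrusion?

Let D = the rare event, + = positive/flagged.
P(D) = 1/2000
P(+|D) = 90/100 = 9/10
P(+|D') = 8/100 = 2/25
P(+) = P(+|D)P(D) + P(+|D')P(D')
     = \frac{9}{10} × \frac{1}{2000} + \frac{2}{25} × \frac{1999}{2000}
     = \frac{8041}{100000}
P(D|+) = P(+|D)P(D)/P(+) = \frac{45}{8041}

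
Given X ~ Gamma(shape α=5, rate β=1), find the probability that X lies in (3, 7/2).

P(3 < X < 7/2) = ∫_{3}^{7/2} f(x) dx
where f(x) = \frac{x^{4} e^{- x}}{24}
= - \frac{3075}{128 e^{\frac{7}{2}}} + \frac{131}{8 e^{3}}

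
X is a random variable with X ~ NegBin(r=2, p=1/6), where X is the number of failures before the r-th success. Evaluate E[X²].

Using the identity E[X²] = Var(X) + (E[X])²:
E[X] = 10
Var(X) = 60
E[X²] = 60 + (10)²
= 160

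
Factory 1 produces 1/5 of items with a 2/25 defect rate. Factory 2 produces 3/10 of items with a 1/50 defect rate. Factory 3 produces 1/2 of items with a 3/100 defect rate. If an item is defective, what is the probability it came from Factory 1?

Using Bayes' theorem:
P(F1) = 1/5, P(D|F1) = 2/25
P(F2) = 3/10, P(D|F2) = 1/50
P(F3) = 1/2, P(D|F3) = 3/100
P(D) = P(D|F1)P(F1) + P(D|F2)P(F2) + P(D|F3)P(F3)
     = \frac{37}{1000}
P(F1|D) = P(D|F1)P(F1) / P(D)
= \frac{16}{37}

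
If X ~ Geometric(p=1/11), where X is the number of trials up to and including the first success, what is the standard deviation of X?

For X ~ Geometric(p=1/11), where X is the number of trials up to and including the first success:
Var(X) = 110
SD(X) = √(Var(X)) = √(110) = \sqrt{110}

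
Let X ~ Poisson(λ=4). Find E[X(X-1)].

E[X(X-1)] = E[X² - X] = E[X²] - E[X]
E[X] = 4
E[X²] = Var(X) + (E[X])² = 4 + (4)² = 20
E[X(X-1)] = 20 - 4 = 16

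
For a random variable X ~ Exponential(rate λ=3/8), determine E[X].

For X ~ Exponential(rate λ=3/8), the expected value is:
E[X] = \frac{8}{3}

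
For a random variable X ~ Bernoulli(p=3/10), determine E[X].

For X ~ Bernoulli(p=3/10), the expected value is:
E[X] = \frac{3}{10}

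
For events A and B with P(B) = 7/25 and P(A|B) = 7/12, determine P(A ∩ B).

By definition, P(A|B) = P(A ∩ B) / P(B)
So P(A ∩ B) = P(A|B) × P(B)
= 7/12 × 7/25
= 49/300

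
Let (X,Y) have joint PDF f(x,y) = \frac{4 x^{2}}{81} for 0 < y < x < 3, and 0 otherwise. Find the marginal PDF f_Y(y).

f_Y(y) = ∫_y^3 \frac{4 x^{2}}{81} dx = \frac{4}{9} - \frac{4 y^{3}}{243}
for 0 < y < 3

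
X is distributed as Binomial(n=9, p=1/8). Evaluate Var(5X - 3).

For X ~ Binomial(n=9, p=1/8):
Var(X) = \frac{63}{64}
Var(5X - 3) = (5)² × Var(X) = 25 × \frac{63}{64} = \frac{1575}{64}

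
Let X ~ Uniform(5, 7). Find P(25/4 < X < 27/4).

P(25/4 < X < 27/4) = ∫_{25/4}^{27/4} f(x) dx
where f(x) = \frac{1}{2}
= \frac{1}{4}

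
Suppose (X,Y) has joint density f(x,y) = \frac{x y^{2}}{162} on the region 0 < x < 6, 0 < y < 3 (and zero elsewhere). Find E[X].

f_X(x) = ∫_0^3 \frac{x y^{2}}{162} dy = \frac{x}{18}
E[X] = ∫_0^6 x × (\frac{x}{18}) dx = 4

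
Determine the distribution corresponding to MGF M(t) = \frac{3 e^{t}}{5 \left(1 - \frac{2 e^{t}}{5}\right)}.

The MGF M(t) = \frac{3 e^{t}}{5 \left(1 - \frac{2 e^{t}}{5}\right)} is the standard form for the Geometric distribution.
Comparing with the known MGF formula identifies: Geometric(p=3/5), X = trial number of first success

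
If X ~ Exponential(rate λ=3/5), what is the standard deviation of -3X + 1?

For X ~ Exponential(rate λ=3/5):
Var(X) = \frac{25}{9}
SD(X) = √(Var(X)) = √(\frac{25}{9}) = \frac{5}{3}
SD(-3X + 1) = |-3| × SD(X) = 3 × \frac{5}{3} = 5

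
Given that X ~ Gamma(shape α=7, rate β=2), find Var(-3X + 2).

For X ~ Gamma(shape α=7, rate β=2):
Var(X) = \frac{7}{4}
Var(-3X + 2) = (-3)² × Var(X) = 9 × \frac{7}{4} = \frac{63}{4}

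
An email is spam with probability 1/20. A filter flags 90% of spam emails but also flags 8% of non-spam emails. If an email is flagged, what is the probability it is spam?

Let D = the rare event, + = positive/flagged.
P(D) = 1/20
P(+|D) = 90/100 = 9/10
P(+|D') = 8/100 = 2/25
P(+) = P(+|D)P(D) + P(+|D')P(D')
     = \frac{9}{10} × \frac{1}{20} + \frac{2}{25} × \frac{19}{20}
     = \frac{121}{1000}
P(D|+) = P(+|D)P(D)/P(+) = \frac{45}{121}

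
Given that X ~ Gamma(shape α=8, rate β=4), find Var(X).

For X ~ Gamma(shape α=8, rate β=4):
Var(X) = \frac{1}{2}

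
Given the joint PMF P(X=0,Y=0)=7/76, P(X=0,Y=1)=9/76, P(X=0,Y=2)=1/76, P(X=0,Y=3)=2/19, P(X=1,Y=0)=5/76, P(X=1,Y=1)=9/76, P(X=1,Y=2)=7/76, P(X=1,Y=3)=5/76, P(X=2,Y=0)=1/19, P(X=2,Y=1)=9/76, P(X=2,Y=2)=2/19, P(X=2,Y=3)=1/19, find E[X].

First find marginal of X:
P(X=0) = 25/76
P(X=1) = 13/38
P(X=2) = 25/76
E[X] = 0 × 25/76 + 1 × 13/38 + 2 × 25/76 = 1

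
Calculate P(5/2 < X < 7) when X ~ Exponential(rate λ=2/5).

P(5/2 < X < 7) = ∫_{5/2}^{7} f(x) dx
where f(x) = \frac{2 e^{- \frac{2 x}{5}}}{5}
= - \frac{1}{e^{\frac{14}{5}}} + e^{-1}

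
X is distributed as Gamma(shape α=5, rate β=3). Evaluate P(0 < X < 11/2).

P(0 < X < 11/2) = ∫_{0}^{11/2} f(x) dx
where f(x) = \frac{81 x^{4} e^{- 3 x}}{8}
= 1 - \frac{510803}{128 e^{\frac{33}{2}}}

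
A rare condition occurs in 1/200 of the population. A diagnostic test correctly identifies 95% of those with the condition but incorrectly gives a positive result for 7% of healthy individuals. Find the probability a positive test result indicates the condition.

Let D = the rare event, + = positive/flagged.
P(D) = 1/200
P(+|D) = 95/100 = 19/20
P(+|D') = 7/100
P(+) = P(+|D)P(D) + P(+|D')P(D')
     = \frac{19}{20} × \frac{1}{200} + \frac{7}{100} × \frac{199}{200}
     = \frac{93}{1250}
P(D|+) = P(+|D)P(D)/P(+) = \frac{95}{1488}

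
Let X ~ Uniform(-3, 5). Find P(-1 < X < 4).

P(-1 < X < 4) = ∫_{-1}^{4} f(x) dx
where f(x) = \frac{1}{8}
= \frac{5}{8}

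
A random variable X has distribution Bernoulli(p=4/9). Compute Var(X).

For X ~ Bernoulli(p=4/9):
Var(X) = \frac{20}{81}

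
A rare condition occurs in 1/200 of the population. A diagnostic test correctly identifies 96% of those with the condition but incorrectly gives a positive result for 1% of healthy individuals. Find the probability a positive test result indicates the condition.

Let D = the rare event, + = positive/flagged.
P(D) = 1/200
P(+|D) = 96/100 = 24/25
P(+|D') = 1/100
P(+) = P(+|D)P(D) + P(+|D')P(D')
     = \frac{24}{25} × \frac{1}{200} + \frac{1}{100} × \frac{199}{200}
     = \frac{59}{4000}
P(D|+) = P(+|D)P(D)/P(+) = \frac{96}{295}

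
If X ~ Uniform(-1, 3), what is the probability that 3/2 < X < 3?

P(3/2 < X < 3) = ∫_{3/2}^{3} f(x) dx
where f(x) = \frac{1}{4}
= \frac{3}{8}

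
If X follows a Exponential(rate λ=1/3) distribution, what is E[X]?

For X ~ Exponential(rate λ=1/3), the expected value is:
E[X] = 3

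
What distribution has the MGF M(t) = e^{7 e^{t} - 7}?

The MGF M(t) = e^{7 e^{t} - 7} is the standard form for the Poisson distribution.
Comparing with the known MGF formula identifies: Poisson(λ=7)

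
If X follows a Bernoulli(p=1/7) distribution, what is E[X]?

For X ~ Bernoulli(p=1/7), the expected value is:
E[X] = \frac{1}{7}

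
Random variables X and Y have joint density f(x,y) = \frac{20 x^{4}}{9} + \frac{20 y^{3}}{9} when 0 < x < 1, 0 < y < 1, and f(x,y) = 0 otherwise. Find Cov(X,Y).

E[XY] = ∫∫ xy × f(x,y) dx dy = \frac{11}{27}
E[X] = \frac{35}{54}
E[Y] = \frac{2}{3}
Cov(X,Y) = E[XY] - E[X]E[Y] = - \frac{2}{81}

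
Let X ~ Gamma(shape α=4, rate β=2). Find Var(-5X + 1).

For X ~ Gamma(shape α=4, rate β=2):
Var(X) = 1
Var(-5X + 1) = (-5)² × Var(X) = 25 × 1 = 25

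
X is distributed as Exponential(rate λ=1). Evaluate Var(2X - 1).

For X ~ Exponential(rate λ=1):
Var(X) = 1
Var(2X - 1) = (2)² × Var(X) = 4 × 1 = 4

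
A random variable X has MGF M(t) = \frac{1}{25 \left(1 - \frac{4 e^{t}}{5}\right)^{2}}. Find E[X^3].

To find E[X^3], compute M^(3)(0):
M^(1)(t) = \frac{8 e^{t}}{125 \left(1 - \frac{4 e^{t}}{5}\right)^{3}}
M^(2)(t) = \frac{8 e^{t}}{125 \left(1 - \frac{4 e^{t}}{5}\right)^{3}} + \frac{96 e^{2 t}}{625 \left(1 - \frac{4 e^{t}}{5}\right)^{4}}
M^(3)(t) = \frac{8 e^{t}}{125 \left(1 - \frac{4 e^{t}}{5}\right)^{3}} + \frac{288 e^{2 t}}{625 \left(1 - \frac{4 e^{t}}{5}\right)^{4}} + \frac{1536 e^{3 t}}{3125 \left(1 - \frac{4 e^{t}}{5}\right)^{5}}
M^(3)(0) = 1832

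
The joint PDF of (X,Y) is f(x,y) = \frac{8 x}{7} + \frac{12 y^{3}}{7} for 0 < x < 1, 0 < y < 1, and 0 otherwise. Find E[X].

E[X] = ∫_0^1 ∫_0^1 x × f(x,y) dy dx
= ∫_0^1 ∫_0^1 x × (\frac{8 x}{7} + \frac{12 y^{3}}{7}) dy dx
= \frac{25}{42}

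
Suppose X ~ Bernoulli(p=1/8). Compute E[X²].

Using the identity E[X²] = Var(X) + (E[X])²:
E[X] = \frac{1}{8}
Var(X) = \frac{7}{64}
E[X²] = \frac{7}{64} + (\frac{1}{8})²
= \frac{1}{8}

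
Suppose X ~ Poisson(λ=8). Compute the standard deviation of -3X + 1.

For X ~ Poisson(λ=8):
Var(X) = 8
SD(X) = √(Var(X)) = √(8) = 2 \sqrt{2}
SD(-3X + 1) = |-3| × SD(X) = 3 × 2 \sqrt{2} = 6 \sqrt{2}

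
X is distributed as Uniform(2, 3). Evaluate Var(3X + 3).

For X ~ Uniform(2, 3):
Var(X) = \frac{1}{12}
Var(3X + 3) = (3)² × Var(X) = 9 × \frac{1}{12} = \frac{3}{4}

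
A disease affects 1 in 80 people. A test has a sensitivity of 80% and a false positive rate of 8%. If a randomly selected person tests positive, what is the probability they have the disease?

Let D = the rare event, + = positive/flagged.
P(D) = 1/80
P(+|D) = 80/100 = 4/5
P(+|D') = 8/100 = 2/25
P(+) = P(+|D)P(D) + P(+|D')P(D')
     = \frac{4}{5} × \frac{1}{80} + \frac{2}{25} × \frac{79}{80}
     = \frac{89}{1000}
P(D|+) = P(+|D)P(D)/P(+) = \frac{10}{89}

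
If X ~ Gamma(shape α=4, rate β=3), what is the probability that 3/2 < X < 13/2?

P(3/2 < X < 13/2) = ∫_{3/2}^{13/2} f(x) dx
where f(x) = \frac{27 x^{3} e^{- 3 x}}{2}
= \frac{-23143 + 493 e^{15}}{16 e^{\frac{39}{2}}}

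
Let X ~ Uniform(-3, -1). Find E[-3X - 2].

For X ~ Uniform(-3, -1):
E[X] = -2
E[-3X - 2] = -3 × E[X] - 2 = 4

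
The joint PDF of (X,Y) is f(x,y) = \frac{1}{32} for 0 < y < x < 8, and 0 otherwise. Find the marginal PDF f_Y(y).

f_Y(y) = ∫_y^8 \frac{1}{32} dx = \frac{1}{4} - \frac{y}{32}
for 0 < y < 8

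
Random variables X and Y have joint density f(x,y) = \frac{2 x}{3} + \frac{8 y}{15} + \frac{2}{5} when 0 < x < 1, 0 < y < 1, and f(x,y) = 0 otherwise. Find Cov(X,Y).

E[XY] = ∫∫ xy × f(x,y) dx dy = \frac{3}{10}
E[X] = \frac{5}{9}
E[Y] = \frac{49}{90}
Cov(X,Y) = E[XY] - E[X]E[Y] = - \frac{1}{405}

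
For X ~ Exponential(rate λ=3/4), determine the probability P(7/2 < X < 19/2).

P(7/2 < X < 19/2) = ∫_{7/2}^{19/2} f(x) dx
where f(x) = \frac{3 e^{- \frac{3 x}{4}}}{4}
= - \frac{1 - e^{\frac{9}{2}}}{e^{\frac{57}{8}}}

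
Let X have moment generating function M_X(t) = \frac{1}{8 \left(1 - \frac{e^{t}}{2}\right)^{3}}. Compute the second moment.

To find E[X^2], compute M^(2)(0):
M^(1)(t) = \frac{3 e^{t}}{16 \left(1 - \frac{e^{t}}{2}\right)^{4}}
M^(2)(t) = \frac{3 e^{t}}{16 \left(1 - \frac{e^{t}}{2}\right)^{4}} + \frac{3 e^{2 t}}{8 \left(1 - \frac{e^{t}}{2}\right)^{5}}
M^(2)(0) = 15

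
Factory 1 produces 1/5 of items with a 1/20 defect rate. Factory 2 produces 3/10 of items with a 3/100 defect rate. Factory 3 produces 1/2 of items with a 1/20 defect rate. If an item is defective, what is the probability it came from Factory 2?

Using Bayes' theorem:
P(F1) = 1/5, P(D|F1) = 1/20
P(F2) = 3/10, P(D|F2) = 3/100
P(F3) = 1/2, P(D|F3) = 1/20
P(D) = P(D|F1)P(F1) + P(D|F2)P(F2) + P(D|F3)P(F3)
     = \frac{11}{250}
P(F2|D) = P(D|F2)P(F2) / P(D)
= \frac{9}{44}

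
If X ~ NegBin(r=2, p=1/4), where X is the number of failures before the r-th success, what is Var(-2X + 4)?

For X ~ NegBin(r=2, p=1/4), where X is the number of failures before the r-th success:
Var(X) = 24
Var(-2X + 4) = (-2)² × Var(X) = 4 × 24 = 96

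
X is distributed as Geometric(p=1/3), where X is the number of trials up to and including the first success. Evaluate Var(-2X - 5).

For X ~ Geometric(p=1/3), where X is the number of trials up to and including the first success:
Var(X) = 6
Var(-2X - 5) = (-2)² × Var(X) = 4 × 6 = 24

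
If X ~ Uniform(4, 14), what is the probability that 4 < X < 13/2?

P(4 < X < 13/2) = ∫_{4}^{13/2} f(x) dx
where f(x) = \frac{1}{10}
= \frac{1}{4}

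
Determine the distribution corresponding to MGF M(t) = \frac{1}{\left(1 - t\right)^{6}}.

The MGF M(t) = \frac{1}{\left(1 - t\right)^{6}} is the standard form for the Gamma distribution.
Comparing with the known MGF formula identifies: Gamma(shape α=6, rate β=1)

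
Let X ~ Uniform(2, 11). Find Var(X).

For X ~ Uniform(2, 11):
Var(X) = \frac{27}{4}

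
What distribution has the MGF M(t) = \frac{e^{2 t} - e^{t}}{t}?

The MGF M(t) = \frac{e^{2 t} - e^{t}}{t} is the standard form for the Uniform distribution.
Comparing with the known MGF formula identifies: Uniform(1, 2)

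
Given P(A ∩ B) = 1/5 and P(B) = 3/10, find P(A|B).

P(A|B) = P(A ∩ B) / P(B)
= (1/5) / (3/10)
= 2/3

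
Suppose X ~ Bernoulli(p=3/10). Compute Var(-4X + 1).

For X ~ Bernoulli(p=3/10):
Var(X) = \frac{21}{100}
Var(-4X + 1) = (-4)² × Var(X) = 16 × \frac{21}{100} = \frac{84}{25}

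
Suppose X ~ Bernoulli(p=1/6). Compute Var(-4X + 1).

For X ~ Bernoulli(p=1/6):
Var(X) = \frac{5}{36}
Var(-4X + 1) = (-4)² × Var(X) = 16 × \frac{5}{36} = \frac{20}{9}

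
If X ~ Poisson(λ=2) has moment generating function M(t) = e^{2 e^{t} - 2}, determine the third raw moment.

To find E[X^3], compute M^(3)(0):
M^(1)(t) = 2 e^{t} e^{2 e^{t} - 2}
M^(2)(t) = 4 e^{2 t} e^{2 e^{t} - 2} + 2 e^{t} e^{2 e^{t} - 2}
M^(3)(t) = 8 e^{3 t} e^{2 e^{t} - 2} + 12 e^{2 t} e^{2 e^{t} - 2} + 2 e^{t} e^{2 e^{t} - 2}
M^(3)(0) = 22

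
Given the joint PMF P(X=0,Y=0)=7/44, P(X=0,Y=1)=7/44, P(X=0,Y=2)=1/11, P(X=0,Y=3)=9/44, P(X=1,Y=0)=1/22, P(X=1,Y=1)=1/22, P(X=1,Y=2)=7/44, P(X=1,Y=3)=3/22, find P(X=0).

P(X=0) = P(X=0,Y=0) + P(X=0,Y=1) + P(X=0,Y=2) + P(X=0,Y=3)
= 7/44 + 7/44 + 1/11 + 9/44
= 27/44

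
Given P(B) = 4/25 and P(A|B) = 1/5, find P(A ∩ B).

By definition, P(A|B) = P(A ∩ B) / P(B)
So P(A ∩ B) = P(A|B) × P(B)
= 1/5 × 4/25
= 4/125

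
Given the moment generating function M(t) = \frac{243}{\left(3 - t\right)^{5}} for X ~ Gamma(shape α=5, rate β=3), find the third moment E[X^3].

To find E[X^3], compute M^(3)(0):
M^(1)(t) = \frac{1215}{\left(3 - t\right)^{6}}
M^(2)(t) = \frac{7290}{\left(3 - t\right)^{7}}
M^(3)(t) = \frac{51030}{\left(3 - t\right)^{8}}
M^(3)(0) = \frac{70}{9}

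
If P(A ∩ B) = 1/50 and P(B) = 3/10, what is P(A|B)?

P(A|B) = P(A ∩ B) / P(B)
= (1/50) / (3/10)
= 1/15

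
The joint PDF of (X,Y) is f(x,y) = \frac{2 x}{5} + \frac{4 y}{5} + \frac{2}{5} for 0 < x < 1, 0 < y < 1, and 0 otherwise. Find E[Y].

E[Y] = ∫_0^1 ∫_0^1 y × f(x,y) dx dy
= \frac{17}{30}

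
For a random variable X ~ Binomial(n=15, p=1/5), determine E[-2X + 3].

For X ~ Binomial(n=15, p=1/5):
E[X] = 3
E[-2X + 3] = -2 × E[X] + 3 = -3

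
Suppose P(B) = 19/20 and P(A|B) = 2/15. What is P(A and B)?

By definition, P(A|B) = P(A ∩ B) / P(B)
So P(A ∩ B) = P(A|B) × P(B)
= 2/15 × 19/20
= 19/150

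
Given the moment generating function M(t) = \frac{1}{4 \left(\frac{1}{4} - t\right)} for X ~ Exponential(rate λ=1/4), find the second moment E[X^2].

To find E[X^2], compute M^(2)(0):
M^(1)(t) = \frac{1}{4 \left(\frac{1}{4} - t\right)^{2}}
M^(2)(t) = \frac{1}{2 \left(\frac{1}{4} - t\right)^{3}}
M^(2)(0) = 32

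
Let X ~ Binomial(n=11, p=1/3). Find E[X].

For X ~ Binomial(n=11, p=1/3), the expected value is:
E[X] = \frac{11}{3}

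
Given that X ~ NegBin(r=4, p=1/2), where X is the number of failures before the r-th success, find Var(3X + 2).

For X ~ NegBin(r=4, p=1/2), where X is the number of failures before the r-th success:
Var(X) = 8
Var(3X + 2) = (3)² × Var(X) = 9 × 8 = 72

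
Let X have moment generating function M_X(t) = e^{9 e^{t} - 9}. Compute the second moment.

To find E[X^2], compute M^(2)(0):
M^(1)(t) = 9 e^{t} e^{9 e^{t} - 9}
M^(2)(t) = 81 e^{2 t} e^{9 e^{t} - 9} + 9 e^{t} e^{9 e^{t} - 9}
M^(2)(0) = 90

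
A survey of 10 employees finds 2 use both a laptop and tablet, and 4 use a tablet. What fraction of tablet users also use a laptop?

P(A ∩ B) = 2/10 = 1/5
P(B) = 4/10 = 2/5
P(A|B) = P(A ∩ B) / P(B) = (1/5) / (2/5) = 1/2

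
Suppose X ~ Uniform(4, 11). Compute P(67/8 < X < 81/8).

P(67/8 < X < 81/8) = ∫_{67/8}^{81/8} f(x) dx
where f(x) = \frac{1}{7}
= \frac{1}{4}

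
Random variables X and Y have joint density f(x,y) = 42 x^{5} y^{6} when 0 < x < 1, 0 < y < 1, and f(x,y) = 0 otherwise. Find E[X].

E[X] = ∫_0^1 ∫_0^1 x × f(x,y) dy dx
= ∫_0^1 ∫_0^1 x × (42 x^{5} y^{6}) dy dx
= \frac{6}{7}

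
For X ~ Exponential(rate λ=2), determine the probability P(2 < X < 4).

P(2 < X < 4) = ∫_{2}^{4} f(x) dx
where f(x) = 2 e^{- 2 x}
= - \frac{1 - e^{4}}{e^{8}}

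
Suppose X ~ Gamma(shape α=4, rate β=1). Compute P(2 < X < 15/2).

P(2 < X < 15/2) = ∫_{2}^{15/2} f(x) dx
where f(x) = \frac{x^{3} e^{- x}}{6}
= - \frac{1711}{16 e^{\frac{15}{2}}} + \frac{19}{3 e^{2}}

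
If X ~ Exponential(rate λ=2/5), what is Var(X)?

For X ~ Exponential(rate λ=2/5):
Var(X) = \frac{25}{4}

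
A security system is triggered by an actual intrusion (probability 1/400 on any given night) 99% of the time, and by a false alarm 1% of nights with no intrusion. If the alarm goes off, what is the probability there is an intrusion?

Let D = the rare event, + = positive/flagged.
P(D) = 1/400
P(+|D) = 99/100
P(+|D') = 1/100
P(+) = P(+|D)P(D) + P(+|D')P(D')
     = \frac{99}{100} × \frac{1}{400} + \frac{1}{100} × \frac{399}{400}
     = \frac{249}{20000}
P(D|+) = P(+|D)P(D)/P(+) = \frac{33}{166}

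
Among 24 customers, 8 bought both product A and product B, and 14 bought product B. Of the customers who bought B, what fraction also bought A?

P(A ∩ B) = 8/24 = 1/3
P(B) = 14/24 = 7/12
P(A|B) = P(A ∩ B) / P(B) = (1/3) / (7/12) = 4/7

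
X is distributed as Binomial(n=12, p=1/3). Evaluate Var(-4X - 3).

For X ~ Binomial(n=12, p=1/3):
Var(X) = \frac{8}{3}
Var(-4X - 3) = (-4)² × Var(X) = 16 × \frac{8}{3} = \frac{128}{3}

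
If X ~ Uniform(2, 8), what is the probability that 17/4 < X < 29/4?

P(17/4 < X < 29/4) = ∫_{17/4}^{29/4} f(x) dx
where f(x) = \frac{1}{6}
= \frac{1}{2}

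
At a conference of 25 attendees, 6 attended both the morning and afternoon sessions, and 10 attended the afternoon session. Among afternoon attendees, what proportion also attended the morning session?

P(A ∩ B) = 6/25
P(B) = 10/25 = 2/5
P(A|B) = P(A ∩ B) / P(B) = (6/25) / (2/5) = 3/5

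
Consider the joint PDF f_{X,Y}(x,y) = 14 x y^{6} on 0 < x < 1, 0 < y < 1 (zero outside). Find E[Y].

E[Y] = ∫_0^1 ∫_0^1 y × f(x,y) dx dy
= \frac{7}{8}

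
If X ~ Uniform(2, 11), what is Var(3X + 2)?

For X ~ Uniform(2, 11):
Var(X) = \frac{27}{4}
Var(3X + 2) = (3)² × Var(X) = 9 × \frac{27}{4} = \frac{243}{4}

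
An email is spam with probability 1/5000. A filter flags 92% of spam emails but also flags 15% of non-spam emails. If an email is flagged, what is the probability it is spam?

Let D = the rare event, + = positive/flagged.
P(D) = 1/5000
P(+|D) = 92/100 = 23/25
P(+|D') = 15/100 = 3/20
P(+) = P(+|D)P(D) + P(+|D')P(D')
     = \frac{23}{25} × \frac{1}{5000} + \frac{3}{20} × \frac{4999}{5000}
     = \frac{75077}{500000}
P(D|+) = P(+|D)P(D)/P(+) = \frac{92}{75077}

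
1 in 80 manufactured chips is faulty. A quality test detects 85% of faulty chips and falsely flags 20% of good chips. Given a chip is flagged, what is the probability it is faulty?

Let D = the rare event, + = positive/flagged.
P(D) = 1/80
P(+|D) = 85/100 = 17/20
P(+|D') = 20/100 = 1/5
P(+) = P(+|D)P(D) + P(+|D')P(D')
     = \frac{17}{20} × \frac{1}{80} + \frac{1}{5} × \frac{79}{80}
     = \frac{333}{1600}
P(D|+) = P(+|D)P(D)/P(+) = \frac{17}{333}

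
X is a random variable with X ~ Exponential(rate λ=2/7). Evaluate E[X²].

Using the identity E[X²] = Var(X) + (E[X])²:
E[X] = \frac{7}{2}
Var(X) = \frac{49}{4}
E[X²] = \frac{49}{4} + (\frac{7}{2})²
= \frac{49}{2}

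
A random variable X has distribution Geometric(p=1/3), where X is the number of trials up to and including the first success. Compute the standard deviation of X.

For X ~ Geometric(p=1/3), where X is the number of trials up to and including the first success:
Var(X) = 6
SD(X) = √(Var(X)) = √(6) = \sqrt{6}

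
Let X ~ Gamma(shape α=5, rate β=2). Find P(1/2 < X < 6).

P(1/2 < X < 6) = ∫_{1/2}^{6} f(x) dx
where f(x) = \frac{4 x^{4} e^{- 2 x}}{3}
= \frac{-29688 + 65 e^{11}}{24 e^{12}}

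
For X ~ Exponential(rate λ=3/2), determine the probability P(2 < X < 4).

P(2 < X < 4) = ∫_{2}^{4} f(x) dx
where f(x) = \frac{3 e^{- \frac{3 x}{2}}}{2}
= - \frac{1 - e^{3}}{e^{6}}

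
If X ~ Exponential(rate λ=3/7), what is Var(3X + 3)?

For X ~ Exponential(rate λ=3/7):
Var(X) = \frac{49}{9}
Var(3X + 3) = (3)² × Var(X) = 9 × \frac{49}{9} = 49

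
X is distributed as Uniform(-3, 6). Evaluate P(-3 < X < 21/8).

P(-3 < X < 21/8) = ∫_{-3}^{21/8} f(x) dx
where f(x) = \frac{1}{9}
= \frac{5}{8}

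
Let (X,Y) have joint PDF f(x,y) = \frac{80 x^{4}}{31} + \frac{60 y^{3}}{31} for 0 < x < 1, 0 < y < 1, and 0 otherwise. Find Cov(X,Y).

E[XY] = ∫∫ xy × f(x,y) dx dy = \frac{38}{93}
E[X] = \frac{125}{186}
E[Y] = \frac{20}{31}
Cov(X,Y) = E[XY] - E[X]E[Y] = - \frac{24}{961}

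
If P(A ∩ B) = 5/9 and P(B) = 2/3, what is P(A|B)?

P(A|B) = P(A ∩ B) / P(B)
= (5/9) / (2/3)
= 5/6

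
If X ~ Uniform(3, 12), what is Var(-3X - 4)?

For X ~ Uniform(3, 12):
Var(X) = \frac{27}{4}
Var(-3X - 4) = (-3)² × Var(X) = 9 × \frac{27}{4} = \frac{243}{4}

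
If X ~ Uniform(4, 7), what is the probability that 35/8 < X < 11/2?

P(35/8 < X < 11/2) = ∫_{35/8}^{11/2} f(x) dx
where f(x) = \frac{1}{3}
= \frac{3}{8}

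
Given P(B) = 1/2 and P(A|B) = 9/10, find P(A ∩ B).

By definition, P(A|B) = P(A ∩ B) / P(B)
So P(A ∩ B) = P(A|B) × P(B)
= 9/10 × 1/2
= 9/20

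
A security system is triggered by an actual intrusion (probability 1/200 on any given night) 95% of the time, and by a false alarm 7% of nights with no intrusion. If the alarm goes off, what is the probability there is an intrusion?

Let D = the rare event, + = positive/flagged.
P(D) = 1/200
P(+|D) = 95/100 = 19/20
P(+|D') = 7/100
P(+) = P(+|D)P(D) + P(+|D')P(D')
     = \frac{19}{20} × \frac{1}{200} + \frac{7}{100} × \frac{199}{200}
     = \frac{93}{1250}
P(D|+) = P(+|D)P(D)/P(+) = \frac{95}{1488}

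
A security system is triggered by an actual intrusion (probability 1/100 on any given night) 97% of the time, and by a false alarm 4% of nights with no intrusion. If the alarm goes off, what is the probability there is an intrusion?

Let D = the rare event, + = positive/flagged.
P(D) = 1/100
P(+|D) = 97/100
P(+|D') = 4/100 = 1/25
P(+) = P(+|D)P(D) + P(+|D')P(D')
     = \frac{97}{100} × \frac{1}{100} + \frac{1}{25} × \frac{99}{100}
     = \frac{493}{10000}
P(D|+) = P(+|D)P(D)/P(+) = \frac{97}{493}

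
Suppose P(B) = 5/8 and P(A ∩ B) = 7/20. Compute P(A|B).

P(A|B) = P(A ∩ B) / P(B)
= (7/20) / (5/8)
= 14/25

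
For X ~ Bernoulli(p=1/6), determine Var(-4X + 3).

For X ~ Bernoulli(p=1/6):
Var(X) = \frac{5}{36}
Var(-4X + 3) = (-4)² × Var(X) = 16 × \frac{5}{36} = \frac{20}{9}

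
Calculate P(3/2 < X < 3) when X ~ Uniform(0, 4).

P(3/2 < X < 3) = ∫_{3/2}^{3} f(x) dx
where f(x) = \frac{1}{4}
= \frac{3}{8}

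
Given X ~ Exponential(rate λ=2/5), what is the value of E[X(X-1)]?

E[X(X-1)] = E[X² - X] = E[X²] - E[X]
E[X] = \frac{5}{2}
E[X²] = Var(X) + (E[X])² = \frac{25}{4} + (\frac{5}{2})² = \frac{25}{2}
E[X(X-1)] = \frac{25}{2} - \frac{5}{2} = 10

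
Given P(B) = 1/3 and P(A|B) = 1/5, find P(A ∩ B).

By definition, P(A|B) = P(A ∩ B) / P(B)
So P(A ∩ B) = P(A|B) × P(B)
= 1/5 × 1/3
= 1/15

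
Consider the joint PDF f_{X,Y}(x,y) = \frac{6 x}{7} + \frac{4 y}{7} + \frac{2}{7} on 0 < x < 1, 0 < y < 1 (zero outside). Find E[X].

E[X] = ∫_0^1 ∫_0^1 x × f(x,y) dy dx
= ∫_0^1 ∫_0^1 x × (\frac{6 x}{7} + \frac{4 y}{7} + \frac{2}{7}) dy dx
= \frac{4}{7}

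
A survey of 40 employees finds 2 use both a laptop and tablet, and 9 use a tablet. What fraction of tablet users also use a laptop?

P(A ∩ B) = 2/40 = 1/20
P(B) = 9/40
P(A|B) = P(A ∩ B) / P(B) = (1/20) / (9/40) = 2/9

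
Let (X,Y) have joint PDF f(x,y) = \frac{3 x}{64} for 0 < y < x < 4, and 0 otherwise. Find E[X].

f_X(x) = ∫_0^x \frac{3 x}{64} dy = \frac{3 x^{2}}{64}
E[X] = ∫_0^4 x × (\frac{3 x^{2}}{64}) dx = 3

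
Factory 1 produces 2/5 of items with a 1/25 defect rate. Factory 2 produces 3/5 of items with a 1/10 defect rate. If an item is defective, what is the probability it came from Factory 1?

Using Bayes' theorem:
P(F1) = 2/5, P(D|F1) = 1/25
P(F2) = 3/5, P(D|F2) = 1/10
P(D) = P(D|F1)P(F1) + P(D|F2)P(F2)
     = \frac{19}{250}
P(F1|D) = P(D|F1)P(F1) / P(D)
= \frac{4}{19}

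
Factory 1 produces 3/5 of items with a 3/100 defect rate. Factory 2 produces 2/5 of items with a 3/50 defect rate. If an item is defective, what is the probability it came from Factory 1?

Using Bayes' theorem:
P(F1) = 3/5, P(D|F1) = 3/100
P(F2) = 2/5, P(D|F2) = 3/50
P(D) = P(D|F1)P(F1) + P(D|F2)P(F2)
     = \frac{21}{500}
P(F1|D) = P(D|F1)P(F1) / P(D)
= \frac{3}{7}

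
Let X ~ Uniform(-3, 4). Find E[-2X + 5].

For X ~ Uniform(-3, 4):
E[X] = \frac{1}{2}
E[-2X + 5] = -2 × E[X] + 5 = 4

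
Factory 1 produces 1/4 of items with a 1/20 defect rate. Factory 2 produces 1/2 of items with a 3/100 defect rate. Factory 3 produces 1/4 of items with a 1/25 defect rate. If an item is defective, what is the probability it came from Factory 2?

Using Bayes' theorem:
P(F1) = 1/4, P(D|F1) = 1/20
P(F2) = 1/2, P(D|F2) = 3/100
P(F3) = 1/4, P(D|F3) = 1/25
P(D) = P(D|F1)P(F1) + P(D|F2)P(F2) + P(D|F3)P(F3)
     = \frac{3}{80}
P(F2|D) = P(D|F2)P(F2) / P(D)
= \frac{2}{5}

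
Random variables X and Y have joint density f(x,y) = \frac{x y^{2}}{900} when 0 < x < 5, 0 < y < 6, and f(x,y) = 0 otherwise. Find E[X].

f_X(x) = ∫_0^6 \frac{x y^{2}}{900} dy = \frac{2 x}{25}
E[X] = ∫_0^5 x × (\frac{2 x}{25}) dx = \frac{10}{3}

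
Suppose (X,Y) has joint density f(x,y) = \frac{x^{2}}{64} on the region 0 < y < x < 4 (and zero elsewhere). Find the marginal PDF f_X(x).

f_X(x) = ∫_0^x \frac{x^{2}}{64} dy = \frac{x^{3}}{64}
for 0 < x < 4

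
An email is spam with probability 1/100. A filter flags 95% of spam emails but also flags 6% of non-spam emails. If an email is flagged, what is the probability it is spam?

Let D = the rare event, + = positive/flagged.
P(D) = 1/100
P(+|D) = 95/100 = 19/20
P(+|D') = 6/100 = 3/50
P(+) = P(+|D)P(D) + P(+|D')P(D')
     = \frac{19}{20} × \frac{1}{100} + \frac{3}{50} × \frac{99}{100}
     = \frac{689}{10000}
P(D|+) = P(+|D)P(D)/P(+) = \frac{95}{689}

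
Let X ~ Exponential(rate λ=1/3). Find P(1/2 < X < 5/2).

P(1/2 < X < 5/2) = ∫_{1/2}^{5/2} f(x) dx
where f(x) = \frac{e^{- \frac{x}{3}}}{3}
= - \frac{1 - e^{\frac{2}{3}}}{e^{\frac{5}{6}}}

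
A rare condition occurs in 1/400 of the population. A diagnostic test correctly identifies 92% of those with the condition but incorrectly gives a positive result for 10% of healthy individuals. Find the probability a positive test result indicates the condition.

Let D = the rare event, + = positive/flagged.
P(D) = 1/400
P(+|D) = 92/100 = 23/25
P(+|D') = 10/100 = 1/10
P(+) = P(+|D)P(D) + P(+|D')P(D')
     = \frac{23}{25} × \frac{1}{400} + \frac{1}{10} × \frac{399}{400}
     = \frac{2041}{20000}
P(D|+) = P(+|D)P(D)/P(+) = \frac{46}{2041}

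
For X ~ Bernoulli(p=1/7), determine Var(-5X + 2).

For X ~ Bernoulli(p=1/7):
Var(X) = \frac{6}{49}
Var(-5X + 2) = (-5)² × Var(X) = 25 × \frac{6}{49} = \frac{150}{49}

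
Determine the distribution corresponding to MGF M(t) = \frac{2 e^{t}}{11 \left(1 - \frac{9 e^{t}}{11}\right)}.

The MGF M(t) = \frac{2 e^{t}}{11 \left(1 - \frac{9 e^{t}}{11}\right)} is the standard form for the Geometric distribution.
Comparing with the known MGF formula identifies: Geometric(p=2/11), X = trial number of first success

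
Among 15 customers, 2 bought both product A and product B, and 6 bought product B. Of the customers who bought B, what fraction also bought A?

P(A ∩ B) = 2/15
P(B) = 6/15 = 2/5
P(A|B) = P(A ∩ B) / P(B) = (2/15) / (2/5) = 1/3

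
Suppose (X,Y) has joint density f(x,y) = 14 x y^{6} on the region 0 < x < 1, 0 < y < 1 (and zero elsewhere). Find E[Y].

E[Y] = ∫_0^1 ∫_0^1 y × f(x,y) dx dy
= \frac{7}{8}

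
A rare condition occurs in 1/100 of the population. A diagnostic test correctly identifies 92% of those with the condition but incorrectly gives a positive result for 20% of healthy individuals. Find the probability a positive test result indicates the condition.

Let D = the rare event, + = positive/flagged.
P(D) = 1/100
P(+|D) = 92/100 = 23/25
P(+|D') = 20/100 = 1/5
P(+) = P(+|D)P(D) + P(+|D')P(D')
     = \frac{23}{25} × \frac{1}{100} + \frac{1}{5} × \frac{99}{100}
     = \frac{259}{1250}
P(D|+) = P(+|D)P(D)/P(+) = \frac{23}{518}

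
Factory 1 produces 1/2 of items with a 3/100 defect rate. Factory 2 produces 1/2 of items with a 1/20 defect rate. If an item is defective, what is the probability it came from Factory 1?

Using Bayes' theorem:
P(F1) = 1/2, P(D|F1) = 3/100
P(F2) = 1/2, P(D|F2) = 1/20
P(D) = P(D|F1)P(F1) + P(D|F2)P(F2)
     = \frac{1}{25}
P(F1|D) = P(D|F1)P(F1) / P(D)
= \frac{3}{8}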